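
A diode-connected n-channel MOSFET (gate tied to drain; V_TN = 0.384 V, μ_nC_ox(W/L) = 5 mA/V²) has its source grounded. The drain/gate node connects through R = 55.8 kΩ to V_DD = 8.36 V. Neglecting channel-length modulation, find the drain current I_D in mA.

With gate tied to drain, V_GS = V_DS ≥ V_GS − V_TN, so the device is in saturation.
KCL at the drain: ½ k_n (V_GS − V_TN)² = (V_DD − V_GS)/R.
Let x = V_GS − 0.384. Then 140 x² + x − 7.976 = 0, giving x = 0.236 V (positive root), so V_GS = 0.62 V.
I_D = (V_DD − V_GS)/R = (8.36 − 0.62) / 55.8 = 0.139 mA.

I_D = 0.139 mA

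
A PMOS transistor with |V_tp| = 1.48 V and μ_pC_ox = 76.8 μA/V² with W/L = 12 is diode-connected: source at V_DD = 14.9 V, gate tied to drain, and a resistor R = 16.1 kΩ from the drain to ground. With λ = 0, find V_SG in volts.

With gate tied to drain, V_SG = V_SD ≥ V_SG − |V_tp|, so the device is in saturation.
k_p = μ_pC_ox · (W/L) = 0.9216 mA/V².
KCL at the drain: ½ k_p (V_SG − |V_tp|)² = (V_DD − V_SG)/R.
Let x = V_SG − 1.48. Then 7.42 x² + x − 13.42 = 0, giving x = 1.28 V (positive root), so V_SG = 2.76 V.
I_D = (V_DD − V_SG)/R = (14.9 − 2.76) / 16.1 = 0.754 mA.

V_SG = 2.76 V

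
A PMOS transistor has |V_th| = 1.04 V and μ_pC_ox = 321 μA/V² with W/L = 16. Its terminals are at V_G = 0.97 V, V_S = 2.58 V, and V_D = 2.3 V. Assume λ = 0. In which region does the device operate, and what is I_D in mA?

V_SG = V_S − V_G = 2.58 − 0.97 = 1.61 V; V_SD = V_S − V_D = 2.58 − 2.3 = 0.28 V.
k_p = μ_pC_ox · (W/L) = 5.136 mA/V².
V_ov = V_SG − |V_th| = 1.61 − 1.04 = 0.57 V.
Since V_SD = 0.28 V < V_ov = 0.57 V, the device is in the triode region.
I_D = k_p [V_ov · V_SD − ½ V_SD²] = 5.136 × [0.57 × 0.28 − 0.5 × 0.28²] = 0.618 mA.

Triode; I_D = 0.618 mA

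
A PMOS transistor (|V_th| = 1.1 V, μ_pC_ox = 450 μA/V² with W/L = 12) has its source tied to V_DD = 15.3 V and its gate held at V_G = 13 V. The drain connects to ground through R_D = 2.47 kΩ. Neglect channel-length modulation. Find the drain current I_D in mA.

V_SG = V_DD − V_G = 15.3 − 13 = 2.3 V, so V_ov = 2.3 − 1.1 = 1.2 V.
k_p = μ_pC_ox · (W/L) = 5.4 mA/V².
Assume saturation: I_D = ½ k_p V_ov² = 0.5 × 5.4 × 1.2² = 3.89 mA, giving V_SD = V_DD − I_D R_D = 15.3 − 3.89 × 2.47 = 5.7 V.
V_SD = 5.7 V ≥ V_ov = 1.2 V, confirming saturation.

I_D = 3.89 mA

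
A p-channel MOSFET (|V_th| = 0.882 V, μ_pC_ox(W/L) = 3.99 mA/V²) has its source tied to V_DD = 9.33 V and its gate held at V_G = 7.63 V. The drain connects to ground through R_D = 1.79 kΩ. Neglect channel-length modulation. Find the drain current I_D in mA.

V_SG = V_DD − V_G = 9.33 − 7.63 = 1.7 V, so V_ov = 1.7 − 0.882 = 0.818 V.
Assume saturation: I_D = ½ k_p V_ov² = 0.5 × 3.99 × 0.818² = 1.33 mA, giving V_SD = V_DD − I_D R_D = 9.33 − 1.33 × 1.79 = 6.94 V.
V_SD = 6.94 V ≥ V_ov = 0.818 V, confirming saturation.

I_D = 1.33 mA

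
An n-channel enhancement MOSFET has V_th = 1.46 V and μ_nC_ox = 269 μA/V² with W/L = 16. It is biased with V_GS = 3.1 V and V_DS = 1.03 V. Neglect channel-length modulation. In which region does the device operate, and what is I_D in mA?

Triode; I_D = 4.99 mA

k_n = μ_nC_ox · (W/L) = 4.304 mA/V².
V_ov = V_GS − V_th = 3.1 − 1.46 = 1.64 V.
Since V_DS = 1.03 V < V_ov = 1.64 V, the device is in the triode region.
I_D = k_n [V_ov · V_DS − ½ V_DS²] = 4.304 × [1.64 × 1.03 − 0.5 × 1.03²] = 4.99 mA.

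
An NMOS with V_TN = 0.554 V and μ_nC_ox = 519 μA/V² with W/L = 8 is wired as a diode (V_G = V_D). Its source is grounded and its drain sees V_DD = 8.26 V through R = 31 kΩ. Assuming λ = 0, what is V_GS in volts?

V_GS = 0.892 V

With gate tied to drain, V_GS = V_DS ≥ V_GS − V_TN, so the device is in saturation.
k_n = μ_nC_ox · (W/L) = 4.152 mA/V².
KCL at the drain: ½ k_n (V_GS − V_TN)² = (V_DD − V_GS)/R.
Let x = V_GS − 0.554. Then 64.4 x² + x − 7.706 = 0, giving x = 0.338 V (positive root), so V_GS = 0.892 V.
I_D = (V_DD − V_GS)/R = (8.26 − 0.892) / 31 = 0.238 mA.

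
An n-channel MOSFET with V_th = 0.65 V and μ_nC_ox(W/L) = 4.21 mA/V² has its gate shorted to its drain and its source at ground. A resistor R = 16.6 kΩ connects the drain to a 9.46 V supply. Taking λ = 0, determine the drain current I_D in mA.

I_D = 0.501 mA

With gate tied to drain, V_GS = V_DS ≥ V_GS − V_th, so the device is in saturation.
KCL at the drain: ½ k_n (V_GS − V_th)² = (V_DD − V_GS)/R.
Let x = V_GS − 0.65. Then 34.9 x² + x − 8.81 = 0, giving x = 0.488 V (positive root), so V_GS = 1.14 V.
I_D = (V_DD − V_GS)/R = (9.46 − 1.14) / 16.6 = 0.501 mA.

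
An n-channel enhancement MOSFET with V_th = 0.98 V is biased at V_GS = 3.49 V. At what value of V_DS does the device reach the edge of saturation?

The boundary between triode and saturation is V_DS = V_GS − V_th = V_ov.
V_ov = 3.49 − 0.98 = 2.51 V.

V_DS,sat = 2.51 V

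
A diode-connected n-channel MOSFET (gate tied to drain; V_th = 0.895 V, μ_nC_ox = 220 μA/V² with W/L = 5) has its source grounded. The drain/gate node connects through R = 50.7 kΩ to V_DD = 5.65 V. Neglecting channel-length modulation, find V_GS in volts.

With gate tied to drain, V_GS = V_DS ≥ V_GS − V_th, so the device is in saturation.
k_n = μ_nC_ox · (W/L) = 1.1 mA/V².
KCL at the drain: ½ k_n (V_GS − V_th)² = (V_DD − V_GS)/R.
Let x = V_GS − 0.895. Then 27.9 x² + x − 4.755 = 0, giving x = 0.395 V (positive root), so V_GS = 1.29 V.
I_D = (V_DD − V_GS)/R = (5.65 − 1.29) / 50.7 = 0.086 mA.

V_GS = 1.29 V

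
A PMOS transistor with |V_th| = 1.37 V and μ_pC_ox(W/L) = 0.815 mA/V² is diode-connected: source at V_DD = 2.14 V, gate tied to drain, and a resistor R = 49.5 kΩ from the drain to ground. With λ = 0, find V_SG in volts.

V_SG = 1.54 V

With gate tied to drain, V_SG = V_SD ≥ V_SG − |V_th|, so the device is in saturation.
KCL at the drain: ½ k_p (V_SG − |V_th|)² = (V_DD − V_SG)/R.
Let x = V_SG − 1.37. Then 20.2 x² + x − 0.77 = 0, giving x = 0.172 V (positive root), so V_SG = 1.54 V.
I_D = (V_DD − V_SG)/R = (2.14 − 1.54) / 49.5 = 0.0121 mA.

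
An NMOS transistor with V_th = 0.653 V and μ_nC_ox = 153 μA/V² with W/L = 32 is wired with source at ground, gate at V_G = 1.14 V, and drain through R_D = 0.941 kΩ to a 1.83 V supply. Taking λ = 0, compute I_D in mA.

I_D = 0.581 mA

V_GS = V_G = 1.14 V, so V_ov = 1.14 − 0.653 = 0.487 V.
k_n = μ_nC_ox · (W/L) = 4.896 mA/V².
Assume saturation: I_D = ½ k_n V_ov² = 0.5 × 4.896 × 0.487² = 0.581 mA, giving V_DS = V_DD − I_D R_D = 1.83 − 0.581 × 0.941 = 1.28 V.
V_DS = 1.28 V ≥ V_ov = 0.487 V, confirming saturation.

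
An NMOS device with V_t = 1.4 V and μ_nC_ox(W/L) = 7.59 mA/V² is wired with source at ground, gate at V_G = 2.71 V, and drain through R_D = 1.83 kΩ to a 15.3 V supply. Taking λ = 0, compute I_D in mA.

I_D = 6.51 mA

V_GS = V_G = 2.71 V, so V_ov = 2.71 − 1.4 = 1.31 V.
Assume saturation: I_D = ½ k_n V_ov² = 0.5 × 7.59 × 1.31² = 6.51 mA, giving V_DS = V_DD − I_D R_D = 15.3 − 6.51 × 1.83 = 3.38 V.
V_DS = 3.38 V ≥ V_ov = 1.31 V, confirming saturation.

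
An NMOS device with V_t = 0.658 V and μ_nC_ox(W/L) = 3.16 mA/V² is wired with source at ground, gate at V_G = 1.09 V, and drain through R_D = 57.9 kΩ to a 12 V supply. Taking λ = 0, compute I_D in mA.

I_D = 0.204 mA

V_GS = V_G = 1.09 V, so V_ov = 1.09 − 0.658 = 0.432 V.
Assume saturation: I_D = ½ k_n V_ov² = 0.5 × 3.16 × 0.432² = 0.295 mA, giving V_DS = V_DD − I_D R_D = 12 − 0.295 × 57.9 = -5.07 V.
But -5.07 V < V_ov = 0.432 V, so the device is actually in triode.
In triode I_D = k_n[V_ov V_DS − ½ V_DS²] and I_D = (V_DD − V_DS)/R_D. Equating: 91.5 V_DS² − 80.04 V_DS + 12 = 0, giving V_DS = 0.192 V (the root below V_ov).
I_D = (12 − 0.192) / 57.9 = 0.204 mA.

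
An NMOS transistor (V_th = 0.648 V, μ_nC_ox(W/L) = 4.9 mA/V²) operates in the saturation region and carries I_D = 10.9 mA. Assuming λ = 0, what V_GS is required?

In saturation I_D = ½ k_n (V_GS − V_th)², so V_GS − V_th = √(2 I_D / k_n) = √(2 × 10.9 / 4.9) = 2.11 V.
V_GS = 0.648 + 2.11 = 2.76 V.

V_GS = 2.76 V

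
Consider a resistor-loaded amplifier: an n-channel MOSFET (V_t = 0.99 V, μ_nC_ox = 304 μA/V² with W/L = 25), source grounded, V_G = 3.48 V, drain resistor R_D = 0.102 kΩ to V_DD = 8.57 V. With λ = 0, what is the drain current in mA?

V_GS = V_G = 3.48 V, so V_ov = 3.48 − 0.99 = 2.49 V.
k_n = μ_nC_ox · (W/L) = 7.6 mA/V².
Assume saturation: I_D = ½ k_n V_ov² = 0.5 × 7.6 × 2.49² = 23.6 mA, giving V_DS = V_DD − I_D R_D = 8.57 − 23.6 × 0.102 = 6.17 V.
V_DS = 6.17 V ≥ V_ov = 2.49 V, confirming saturation.

I_D = 23.6 mA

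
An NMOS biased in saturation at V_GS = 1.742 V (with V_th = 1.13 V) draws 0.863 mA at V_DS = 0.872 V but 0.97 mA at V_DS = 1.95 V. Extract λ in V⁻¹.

λ = 0.128 V⁻¹

With V_GS fixed, I_D ∝ (1 + λ V_DS) in saturation, so I_D2/I_D1 = (1 + λ V_DS2)/(1 + λ V_DS1).
0.97/0.863 = 1.124 = (1 + 1.95 λ)/(1 + 0.872 λ).
Solving: λ (I_D1 V_DS2 − I_D2 V_DS1) = I_D2 − I_D1, so λ = (0.97 − 0.863) / (0.863 × 1.95 − 0.97 × 0.872) = 0.107 / 0.837 = 0.128 V⁻¹.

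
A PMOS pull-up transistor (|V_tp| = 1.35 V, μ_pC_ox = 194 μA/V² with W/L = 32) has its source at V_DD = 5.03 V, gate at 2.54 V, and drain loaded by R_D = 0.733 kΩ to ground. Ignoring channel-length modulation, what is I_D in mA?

V_SG = V_DD − V_G = 5.03 − 2.54 = 2.49 V, so V_ov = 2.49 − 1.35 = 1.14 V.
k_p = μ_pC_ox · (W/L) = 6.208 mA/V².
Assume saturation: I_D = ½ k_p V_ov² = 0.5 × 6.208 × 1.14² = 4.03 mA, giving V_SD = V_DD − I_D R_D = 5.03 − 4.03 × 0.733 = 2.07 V.
V_SD = 2.07 V ≥ V_ov = 1.14 V, confirming saturation.

I_D = 4.03 mA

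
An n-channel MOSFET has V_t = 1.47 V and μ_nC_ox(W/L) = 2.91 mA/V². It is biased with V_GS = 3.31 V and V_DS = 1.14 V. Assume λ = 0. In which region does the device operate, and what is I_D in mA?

V_ov = V_GS − V_t = 3.31 − 1.47 = 1.84 V.
Since V_DS = 1.14 V < V_ov = 1.84 V, the device is in the triode region.
I_D = k_n [V_ov · V_DS − ½ V_DS²] = 2.91 × [1.84 × 1.14 − 0.5 × 1.14²] = 4.21 mA.

Triode; I_D = 4.21 mA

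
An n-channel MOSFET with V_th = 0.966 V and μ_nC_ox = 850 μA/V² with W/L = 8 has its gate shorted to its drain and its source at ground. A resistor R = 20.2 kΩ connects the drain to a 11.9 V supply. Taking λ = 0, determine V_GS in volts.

With gate tied to drain, V_GS = V_DS ≥ V_GS − V_th, so the device is in saturation.
k_n = μ_nC_ox · (W/L) = 6.8 mA/V².
KCL at the drain: ½ k_n (V_GS − V_th)² = (V_DD − V_GS)/R.
Let x = V_GS − 0.966. Then 68.7 x² + x − 10.93 = 0, giving x = 0.392 V (positive root), so V_GS = 1.36 V.
I_D = (V_DD − V_GS)/R = (11.9 − 1.36) / 20.2 = 0.522 mA.

V_GS = 1.36 V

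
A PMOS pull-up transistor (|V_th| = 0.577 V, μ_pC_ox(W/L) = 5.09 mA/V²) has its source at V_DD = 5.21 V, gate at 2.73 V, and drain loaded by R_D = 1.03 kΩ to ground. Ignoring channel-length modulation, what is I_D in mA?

I_D = 4.53 mA

V_SG = V_DD − V_G = 5.21 − 2.73 = 2.48 V, so V_ov = 2.48 − 0.577 = 1.9 V.
Assume saturation: I_D = ½ k_p V_ov² = 0.5 × 5.09 × 1.9² = 9.22 mA, giving V_SD = V_DD − I_D R_D = 5.21 − 9.22 × 1.03 = -4.28 V.
But -4.28 V < V_ov = 1.9 V, so the device is actually in triode.
In triode I_D = k_p[V_ov V_SD − ½ V_SD²] and I_D = (V_DD − V_SD)/R_D. Equating: 2.62 V_SD² − 10.98 V_SD + 5.21 = 0, giving V_SD = 0.546 V (the root below V_ov).
I_D = (5.21 − 0.546) / 1.03 = 4.53 mA.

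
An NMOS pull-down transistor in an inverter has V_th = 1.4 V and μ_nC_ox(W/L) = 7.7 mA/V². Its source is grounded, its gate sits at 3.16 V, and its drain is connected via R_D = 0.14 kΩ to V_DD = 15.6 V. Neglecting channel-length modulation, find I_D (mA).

I_D = 11.9 mA

V_GS = V_G = 3.16 V, so V_ov = 3.16 − 1.4 = 1.76 V.
Assume saturation: I_D = ½ k_n V_ov² = 0.5 × 7.7 × 1.76² = 11.9 mA, giving V_DS = V_DD − I_D R_D = 15.6 − 11.9 × 0.14 = 13.9 V.
V_DS = 13.9 V ≥ V_ov = 1.76 V, confirming saturation.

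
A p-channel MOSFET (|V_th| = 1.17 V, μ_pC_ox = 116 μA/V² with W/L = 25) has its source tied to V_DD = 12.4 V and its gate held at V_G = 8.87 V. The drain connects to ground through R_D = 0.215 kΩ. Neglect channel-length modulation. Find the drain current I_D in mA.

V_SG = V_DD − V_G = 12.4 − 8.87 = 3.53 V, so V_ov = 3.53 − 1.17 = 2.36 V.
k_p = μ_pC_ox · (W/L) = 2.9 mA/V².
Assume saturation: I_D = ½ k_p V_ov² = 0.5 × 2.9 × 2.36² = 8.08 mA, giving V_SD = V_DD − I_D R_D = 12.4 − 8.08 × 0.215 = 10.7 V.
V_SD = 10.7 V ≥ V_ov = 2.36 V, confirming saturation.

I_D = 8.08 mA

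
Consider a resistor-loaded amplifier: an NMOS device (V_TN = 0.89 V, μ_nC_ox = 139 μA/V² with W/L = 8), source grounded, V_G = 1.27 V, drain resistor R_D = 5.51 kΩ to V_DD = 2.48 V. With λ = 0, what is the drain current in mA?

V_GS = V_G = 1.27 V, so V_ov = 1.27 − 0.89 = 0.38 V.
k_n = μ_nC_ox · (W/L) = 1.112 mA/V².
Assume saturation: I_D = ½ k_n V_ov² = 0.5 × 1.112 × 0.38² = 0.0803 mA, giving V_DS = V_DD − I_D R_D = 2.48 − 0.0803 × 5.51 = 2.04 V.
V_DS = 2.04 V ≥ V_ov = 0.38 V, confirming saturation.

I_D = 0.0803 mA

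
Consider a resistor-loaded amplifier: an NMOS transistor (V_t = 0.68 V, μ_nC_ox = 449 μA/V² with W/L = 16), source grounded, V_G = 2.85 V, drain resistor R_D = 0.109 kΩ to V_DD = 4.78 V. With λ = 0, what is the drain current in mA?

I_D = 16.9 mA

V_GS = V_G = 2.85 V, so V_ov = 2.85 − 0.68 = 2.17 V.
k_n = μ_nC_ox · (W/L) = 7.184 mA/V².
Assume saturation: I_D = ½ k_n V_ov² = 0.5 × 7.184 × 2.17² = 16.9 mA, giving V_DS = V_DD − I_D R_D = 4.78 − 16.9 × 0.109 = 2.94 V.
V_DS = 2.94 V ≥ V_ov = 2.17 V, confirming saturation.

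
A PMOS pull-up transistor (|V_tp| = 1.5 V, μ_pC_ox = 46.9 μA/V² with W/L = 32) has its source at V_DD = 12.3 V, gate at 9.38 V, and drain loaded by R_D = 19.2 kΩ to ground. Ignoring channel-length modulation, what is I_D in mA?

I_D = 0.623 mA

V_SG = V_DD − V_G = 12.3 − 9.38 = 2.92 V, so V_ov = 2.92 − 1.5 = 1.42 V.
k_p = μ_pC_ox · (W/L) = 1.501 mA/V².
Assume saturation: I_D = ½ k_p V_ov² = 0.5 × 1.501 × 1.42² = 1.51 mA, giving V_SD = V_DD − I_D R_D = 12.3 − 1.51 × 19.2 = -16.8 V.
But -16.8 V < V_ov = 1.42 V, so the device is actually in triode.
In triode I_D = k_p[V_ov V_SD − ½ V_SD²] and I_D = (V_DD − V_SD)/R_D. Equating: 14.4 V_SD² − 41.92 V_SD + 12.3 = 0, giving V_SD = 0.331 V (the root below V_ov).
I_D = (12.3 − 0.331) / 19.2 = 0.623 mA.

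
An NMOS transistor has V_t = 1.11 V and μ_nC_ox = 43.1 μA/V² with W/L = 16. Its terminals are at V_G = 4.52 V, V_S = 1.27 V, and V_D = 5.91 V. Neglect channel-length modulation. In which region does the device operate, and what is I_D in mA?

V_GS = V_G − V_S = 4.52 − 1.27 = 3.25 V; V_DS = V_D − V_S = 5.91 − 1.27 = 4.64 V.
k_n = μ_nC_ox · (W/L) = 0.6896 mA/V².
V_ov = V_GS − V_t = 3.25 − 1.11 = 2.14 V.
Since V_DS = 4.64 V ≥ V_ov = 2.14 V, the device is in saturation.
I_D = ½ k_n V_ov² = 0.5 × 0.6896 × 2.14² = 1.58 mA.

Saturation; I_D = 1.58 mA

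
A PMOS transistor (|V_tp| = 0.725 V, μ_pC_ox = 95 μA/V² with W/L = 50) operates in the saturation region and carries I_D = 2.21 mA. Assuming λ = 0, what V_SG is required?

k_p = μ_pC_ox · (W/L) = 4.75 mA/V².
In saturation I_D = ½ k_p (V_SG − |V_tp|)², so V_SG − |V_tp| = √(2 I_D / k_p) = √(2 × 2.21 / 4.75) = 0.965 V.
V_SG = 0.725 + 0.965 = 1.69 V.

V_SG = 1.69 V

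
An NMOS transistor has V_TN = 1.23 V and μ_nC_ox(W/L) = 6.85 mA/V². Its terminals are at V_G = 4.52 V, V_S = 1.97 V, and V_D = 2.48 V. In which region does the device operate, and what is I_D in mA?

V_GS = V_G − V_S = 4.52 − 1.97 = 2.55 V; V_DS = V_D − V_S = 2.48 − 1.97 = 0.51 V.
V_ov = V_GS − V_TN = 2.55 − 1.23 = 1.32 V.
Since V_DS = 0.51 V < V_ov = 1.32 V, the device is in the triode region.
I_D = k_n [V_ov · V_DS − ½ V_DS²] = 6.85 × [1.32 × 0.51 − 0.5 × 0.51²] = 3.72 mA.

Triode; I_D = 3.72 mA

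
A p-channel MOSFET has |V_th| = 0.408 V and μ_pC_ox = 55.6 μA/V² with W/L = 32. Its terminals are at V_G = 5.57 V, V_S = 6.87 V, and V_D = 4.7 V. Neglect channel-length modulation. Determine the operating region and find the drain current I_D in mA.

V_SG = V_S − V_G = 6.87 − 5.57 = 1.3 V; V_SD = V_S − V_D = 6.87 − 4.7 = 2.17 V.
k_p = μ_pC_ox · (W/L) = 1.779 mA/V².
V_ov = V_SG − |V_th| = 1.3 − 0.408 = 0.892 V.
Since V_SD = 2.17 V ≥ V_ov = 0.892 V, the device is in saturation.
I_D = ½ k_p V_ov² = 0.5 × 1.779 × 0.892² = 0.708 mA.

Saturation; I_D = 0.708 mA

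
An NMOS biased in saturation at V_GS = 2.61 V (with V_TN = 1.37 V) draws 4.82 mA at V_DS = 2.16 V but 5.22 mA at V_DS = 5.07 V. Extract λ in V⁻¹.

With V_GS fixed, I_D ∝ (1 + λ V_DS) in saturation, so I_D2/I_D1 = (1 + λ V_DS2)/(1 + λ V_DS1).
5.22/4.82 = 1.083 = (1 + 5.07 λ)/(1 + 2.16 λ).
Solving: λ (I_D1 V_DS2 − I_D2 V_DS1) = I_D2 − I_D1, so λ = (5.22 − 4.82) / (4.82 × 5.07 − 5.22 × 2.16) = 0.4 / 13.2 = 0.0304 V⁻¹.

λ = 0.0304 V⁻¹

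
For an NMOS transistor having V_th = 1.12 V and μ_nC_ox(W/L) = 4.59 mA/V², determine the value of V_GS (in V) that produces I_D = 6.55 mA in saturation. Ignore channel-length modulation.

V_GS = 2.81 V

In saturation I_D = ½ k_n (V_GS − V_th)², so V_GS − V_th = √(2 I_D / k_n) = √(2 × 6.55 / 4.59) = 1.69 V.
V_GS = 1.12 + 1.69 = 2.81 V.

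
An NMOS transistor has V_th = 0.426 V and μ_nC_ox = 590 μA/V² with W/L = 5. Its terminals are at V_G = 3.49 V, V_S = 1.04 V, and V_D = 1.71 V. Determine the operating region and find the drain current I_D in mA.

Triode; I_D = 3.34 mA

V_GS = V_G − V_S = 3.49 − 1.04 = 2.45 V; V_DS = V_D − V_S = 1.71 − 1.04 = 0.67 V.
k_n = μ_nC_ox · (W/L) = 2.95 mA/V².
V_ov = V_GS − V_th = 2.45 − 0.426 = 2.02 V.
Since V_DS = 0.67 V < V_ov = 2.02 V, the device is in the triode region.
I_D = k_n [V_ov · V_DS − ½ V_DS²] = 2.95 × [2.02 × 0.67 − 0.5 × 0.67²] = 3.34 mA.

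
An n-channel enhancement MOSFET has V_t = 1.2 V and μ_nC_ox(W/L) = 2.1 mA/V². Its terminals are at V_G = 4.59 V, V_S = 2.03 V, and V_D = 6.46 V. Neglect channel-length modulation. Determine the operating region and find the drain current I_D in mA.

V_GS = V_G − V_S = 4.59 − 2.03 = 2.56 V; V_DS = V_D − V_S = 6.46 − 2.03 = 4.43 V.
V_ov = V_GS − V_t = 2.56 − 1.2 = 1.36 V.
Since V_DS = 4.43 V ≥ V_ov = 1.36 V, the device is in saturation.
I_D = ½ k_n V_ov² = 0.5 × 2.1 × 1.36² = 1.94 mA.

Saturation; I_D = 1.94 mA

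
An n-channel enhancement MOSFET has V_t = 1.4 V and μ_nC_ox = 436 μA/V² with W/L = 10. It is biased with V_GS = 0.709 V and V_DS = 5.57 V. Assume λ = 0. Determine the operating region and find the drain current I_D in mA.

Cutoff; I_D = 0 mA

V_GS = 0.709 V < V_t = 1.4 V, so the transistor is in cutoff.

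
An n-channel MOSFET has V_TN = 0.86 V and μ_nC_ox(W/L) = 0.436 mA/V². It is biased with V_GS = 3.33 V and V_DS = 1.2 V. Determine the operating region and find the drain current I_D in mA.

V_ov = V_GS − V_TN = 3.33 − 0.86 = 2.47 V.
Since V_DS = 1.2 V < V_ov = 2.47 V, the device is in the triode region.
I_D = k_n [V_ov · V_DS − ½ V_DS²] = 0.436 × [2.47 × 1.2 − 0.5 × 1.2²] = 0.978 mA.

Triode; I_D = 0.978 mA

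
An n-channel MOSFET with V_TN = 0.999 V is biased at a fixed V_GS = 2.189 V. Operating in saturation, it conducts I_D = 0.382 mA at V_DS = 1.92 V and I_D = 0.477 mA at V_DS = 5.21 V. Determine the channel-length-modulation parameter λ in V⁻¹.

λ = 0.0884 V⁻¹

With V_GS fixed, I_D ∝ (1 + λ V_DS) in saturation, so I_D2/I_D1 = (1 + λ V_DS2)/(1 + λ V_DS1).
0.477/0.382 = 1.249 = (1 + 5.21 λ)/(1 + 1.92 λ).
Solving: λ (I_D1 V_DS2 − I_D2 V_DS1) = I_D2 − I_D1, so λ = (0.477 − 0.382) / (0.382 × 5.21 − 0.477 × 1.92) = 0.095 / 1.07 = 0.0884 V⁻¹.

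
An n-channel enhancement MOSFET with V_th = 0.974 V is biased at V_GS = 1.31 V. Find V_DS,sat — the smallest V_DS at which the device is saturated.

V_DS,sat = 0.336 V

The boundary between triode and saturation is V_DS = V_GS − V_th = V_ov.
V_ov = 1.31 − 0.974 = 0.336 V.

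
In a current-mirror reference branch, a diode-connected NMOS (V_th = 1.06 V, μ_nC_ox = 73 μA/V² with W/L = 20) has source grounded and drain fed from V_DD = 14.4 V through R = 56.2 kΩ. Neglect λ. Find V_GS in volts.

V_GS = 1.62 V

With gate tied to drain, V_GS = V_DS ≥ V_GS − V_th, so the device is in saturation.
k_n = μ_nC_ox · (W/L) = 1.46 mA/V².
KCL at the drain: ½ k_n (V_GS − V_th)² = (V_DD − V_GS)/R.
Let x = V_GS − 1.06. Then 41 x² + x − 13.34 = 0, giving x = 0.558 V (positive root), so V_GS = 1.62 V.
I_D = (V_DD − V_GS)/R = (14.4 − 1.62) / 56.2 = 0.227 mA.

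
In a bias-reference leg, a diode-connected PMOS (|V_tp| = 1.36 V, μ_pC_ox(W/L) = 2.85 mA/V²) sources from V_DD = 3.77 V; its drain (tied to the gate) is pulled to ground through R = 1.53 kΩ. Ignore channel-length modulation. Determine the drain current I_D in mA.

With gate tied to drain, V_SG = V_SD ≥ V_SG − |V_tp|, so the device is in saturation.
KCL at the drain: ½ k_p (V_SG − |V_tp|)² = (V_DD − V_SG)/R.
Let x = V_SG − 1.36. Then 2.18 x² + x − 2.41 = 0, giving x = 0.847 V (positive root), so V_SG = 2.21 V.
I_D = (V_DD − V_SG)/R = (3.77 − 2.21) / 1.53 = 1.02 mA.

I_D = 1.02 mA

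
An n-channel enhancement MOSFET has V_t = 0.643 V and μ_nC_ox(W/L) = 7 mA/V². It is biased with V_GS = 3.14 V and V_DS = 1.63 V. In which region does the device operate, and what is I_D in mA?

V_ov = V_GS − V_t = 3.14 − 0.643 = 2.5 V.
Since V_DS = 1.63 V < V_ov = 2.5 V, the device is in the triode region.
I_D = k_n [V_ov · V_DS − ½ V_DS²] = 7 × [2.5 × 1.63 − 0.5 × 1.63²] = 19.2 mA.

Triode; I_D = 19.2 mA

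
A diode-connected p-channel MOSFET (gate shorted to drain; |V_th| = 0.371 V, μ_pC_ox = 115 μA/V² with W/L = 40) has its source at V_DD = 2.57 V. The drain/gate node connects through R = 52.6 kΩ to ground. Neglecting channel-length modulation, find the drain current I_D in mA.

With gate tied to drain, V_SG = V_SD ≥ V_SG − |V_th|, so the device is in saturation.
k_p = μ_pC_ox · (W/L) = 4.6 mA/V².
KCL at the drain: ½ k_p (V_SG − |V_th|)² = (V_DD − V_SG)/R.
Let x = V_SG − 0.371. Then 121 x² + x − 2.199 = 0, giving x = 0.131 V (positive root), so V_SG = 0.502 V.
I_D = (V_DD − V_SG)/R = (2.57 − 0.502) / 52.6 = 0.0393 mA.

I_D = 0.0393 mA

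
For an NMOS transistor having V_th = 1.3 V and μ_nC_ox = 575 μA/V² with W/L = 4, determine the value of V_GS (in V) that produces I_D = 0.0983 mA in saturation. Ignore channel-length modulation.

V_GS = 1.59 V

k_n = μ_nC_ox · (W/L) = 2.3 mA/V².
In saturation I_D = ½ k_n (V_GS − V_th)², so V_GS − V_th = √(2 I_D / k_n) = √(2 × 0.0983 / 2.3) = 0.292 V.
V_GS = 1.3 + 0.292 = 1.59 V.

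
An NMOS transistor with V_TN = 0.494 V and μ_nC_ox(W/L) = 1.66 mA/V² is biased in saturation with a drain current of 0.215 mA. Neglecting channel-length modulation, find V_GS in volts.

In saturation I_D = ½ k_n (V_GS − V_TN)², so V_GS − V_TN = √(2 I_D / k_n) = √(2 × 0.215 / 1.66) = 0.509 V.
V_GS = 0.494 + 0.509 = 1 V.

V_GS = 1.00 V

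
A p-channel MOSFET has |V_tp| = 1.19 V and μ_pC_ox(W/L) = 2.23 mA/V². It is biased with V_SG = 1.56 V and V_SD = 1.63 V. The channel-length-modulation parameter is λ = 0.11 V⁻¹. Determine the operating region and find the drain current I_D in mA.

V_ov = V_SG − |V_tp| = 1.56 − 1.19 = 0.37 V.
Since V_SD = 1.63 V ≥ V_ov = 0.37 V, the device is in saturation.
I_D = ½ k_p V_ov² (1 + λ V_SD) = 0.5 × 2.23 × 0.37² × (1 + 0.11 × 1.63) = 0.18 mA.

Saturation; I_D = 0.180 mA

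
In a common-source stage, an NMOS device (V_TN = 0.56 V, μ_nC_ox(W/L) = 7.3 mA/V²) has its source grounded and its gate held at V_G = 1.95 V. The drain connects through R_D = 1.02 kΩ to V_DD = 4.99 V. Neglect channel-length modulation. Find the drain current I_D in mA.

I_D = 4.37 mA

V_GS = V_G = 1.95 V, so V_ov = 1.95 − 0.56 = 1.39 V.
Assume saturation: I_D = ½ k_n V_ov² = 0.5 × 7.3 × 1.39² = 7.05 mA, giving V_DS = V_DD − I_D R_D = 4.99 − 7.05 × 1.02 = -2.2 V.
But -2.2 V < V_ov = 1.39 V, so the device is actually in triode.
In triode I_D = k_n[V_ov V_DS − ½ V_DS²] and I_D = (V_DD − V_DS)/R_D. Equating: 3.72 V_DS² − 11.35 V_DS + 4.99 = 0, giving V_DS = 0.533 V (the root below V_ov).
I_D = (4.99 − 0.533) / 1.02 = 4.37 mA.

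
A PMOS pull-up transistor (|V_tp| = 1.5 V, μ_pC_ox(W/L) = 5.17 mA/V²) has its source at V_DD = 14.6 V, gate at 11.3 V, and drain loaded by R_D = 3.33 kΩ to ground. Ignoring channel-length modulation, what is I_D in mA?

V_SG = V_DD − V_G = 14.6 − 11.3 = 3.3 V, so V_ov = 3.3 − 1.5 = 1.8 V.
Assume saturation: I_D = ½ k_p V_ov² = 0.5 × 5.17 × 1.8² = 8.38 mA, giving V_SD = V_DD − I_D R_D = 14.6 − 8.38 × 3.33 = -13.3 V.
But -13.3 V < V_ov = 1.8 V, so the device is actually in triode.
In triode I_D = k_p[V_ov V_SD − ½ V_SD²] and I_D = (V_DD − V_SD)/R_D. Equating: 8.61 V_SD² − 31.99 V_SD + 14.6 = 0, giving V_SD = 0.533 V (the root below V_ov).
I_D = (14.6 − 0.533) / 3.33 = 4.22 mA.

I_D = 4.22 mA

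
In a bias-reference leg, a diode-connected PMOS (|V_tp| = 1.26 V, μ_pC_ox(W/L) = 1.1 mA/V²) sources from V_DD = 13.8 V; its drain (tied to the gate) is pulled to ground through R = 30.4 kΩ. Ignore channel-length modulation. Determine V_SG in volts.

With gate tied to drain, V_SG = V_SD ≥ V_SG − |V_tp|, so the device is in saturation.
KCL at the drain: ½ k_p (V_SG − |V_tp|)² = (V_DD − V_SG)/R.
Let x = V_SG − 1.26. Then 16.7 x² + x − 12.54 = 0, giving x = 0.837 V (positive root), so V_SG = 2.1 V.
I_D = (V_DD − V_SG)/R = (13.8 − 2.1) / 30.4 = 0.385 mA.

V_SG = 2.10 V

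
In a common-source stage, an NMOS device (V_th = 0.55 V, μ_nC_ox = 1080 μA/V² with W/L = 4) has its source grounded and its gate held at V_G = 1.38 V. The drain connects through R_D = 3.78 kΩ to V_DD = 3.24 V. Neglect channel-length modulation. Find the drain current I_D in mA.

V_GS = V_G = 1.38 V, so V_ov = 1.38 − 0.55 = 0.83 V.
k_n = μ_nC_ox · (W/L) = 4.32 mA/V².
Assume saturation: I_D = ½ k_n V_ov² = 0.5 × 4.32 × 0.83² = 1.49 mA, giving V_DS = V_DD − I_D R_D = 3.24 − 1.49 × 3.78 = -2.38 V.
But -2.38 V < V_ov = 0.83 V, so the device is actually in triode.
In triode I_D = k_n[V_ov V_DS − ½ V_DS²] and I_D = (V_DD − V_DS)/R_D. Equating: 8.16 V_DS² − 14.55 V_DS + 3.24 = 0, giving V_DS = 0.261 V (the root below V_ov).
I_D = (3.24 − 0.261) / 3.78 = 0.788 mA.

I_D = 0.788 mA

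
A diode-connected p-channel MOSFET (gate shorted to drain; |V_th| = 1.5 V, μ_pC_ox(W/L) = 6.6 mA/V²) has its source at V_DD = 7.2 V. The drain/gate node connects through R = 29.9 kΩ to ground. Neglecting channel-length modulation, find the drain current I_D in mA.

I_D = 0.183 mA

With gate tied to drain, V_SG = V_SD ≥ V_SG − |V_th|, so the device is in saturation.
KCL at the drain: ½ k_p (V_SG − |V_th|)² = (V_DD − V_SG)/R.
Let x = V_SG − 1.5. Then 98.7 x² + x − 5.7 = 0, giving x = 0.235 V (positive root), so V_SG = 1.74 V.
I_D = (V_DD − V_SG)/R = (7.2 − 1.74) / 29.9 = 0.183 mA.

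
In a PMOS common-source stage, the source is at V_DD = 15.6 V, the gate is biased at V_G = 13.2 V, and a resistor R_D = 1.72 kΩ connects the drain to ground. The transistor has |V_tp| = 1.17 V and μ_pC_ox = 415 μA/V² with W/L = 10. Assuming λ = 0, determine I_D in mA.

I_D = 3.14 mA

V_SG = V_DD − V_G = 15.6 − 13.2 = 2.4 V, so V_ov = 2.4 − 1.17 = 1.23 V.
k_p = μ_pC_ox · (W/L) = 4.15 mA/V².
Assume saturation: I_D = ½ k_p V_ov² = 0.5 × 4.15 × 1.23² = 3.14 mA, giving V_SD = V_DD − I_D R_D = 15.6 − 3.14 × 1.72 = 10.2 V.
V_SD = 10.2 V ≥ V_ov = 1.23 V, confirming saturation.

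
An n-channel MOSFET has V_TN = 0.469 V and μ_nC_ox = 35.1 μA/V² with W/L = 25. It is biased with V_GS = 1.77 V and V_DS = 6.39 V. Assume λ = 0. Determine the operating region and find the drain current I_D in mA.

Saturation; I_D = 0.743 mA

k_n = μ_nC_ox · (W/L) = 0.8775 mA/V².
V_ov = V_GS − V_TN = 1.77 − 0.469 = 1.3 V.
Since V_DS = 6.39 V ≥ V_ov = 1.3 V, the device is in saturation.
I_D = ½ k_n V_ov² = 0.5 × 0.8775 × 1.3² = 0.743 mA.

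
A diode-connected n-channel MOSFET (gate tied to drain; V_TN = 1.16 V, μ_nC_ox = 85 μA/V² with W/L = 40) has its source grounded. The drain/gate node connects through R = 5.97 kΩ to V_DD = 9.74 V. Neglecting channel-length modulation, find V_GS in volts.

V_GS = 2.03 V

With gate tied to drain, V_GS = V_DS ≥ V_GS − V_TN, so the device is in saturation.
k_n = μ_nC_ox · (W/L) = 3.4 mA/V².
KCL at the drain: ½ k_n (V_GS − V_TN)² = (V_DD − V_GS)/R.
Let x = V_GS − 1.16. Then 10.1 x² + x − 8.58 = 0, giving x = 0.872 V (positive root), so V_GS = 2.03 V.
I_D = (V_DD − V_GS)/R = (9.74 − 2.03) / 5.97 = 1.29 mA.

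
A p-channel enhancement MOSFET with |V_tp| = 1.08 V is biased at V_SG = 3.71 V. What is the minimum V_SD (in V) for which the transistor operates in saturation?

V_SD,sat = 2.63 V

The boundary between triode and saturation is V_SD = V_SG − |V_tp| = V_ov.
V_ov = 3.71 − 1.08 = 2.63 V.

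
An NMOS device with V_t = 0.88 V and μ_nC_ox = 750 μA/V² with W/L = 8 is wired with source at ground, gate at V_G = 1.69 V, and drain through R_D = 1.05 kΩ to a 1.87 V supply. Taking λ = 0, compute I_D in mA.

I_D = 1.42 mA

V_GS = V_G = 1.69 V, so V_ov = 1.69 − 0.88 = 0.81 V.
k_n = μ_nC_ox · (W/L) = 6 mA/V².
Assume saturation: I_D = ½ k_n V_ov² = 0.5 × 6 × 0.81² = 1.97 mA, giving V_DS = V_DD − I_D R_D = 1.87 − 1.97 × 1.05 = -0.197 V.
But -0.197 V < V_ov = 0.81 V, so the device is actually in triode.
In triode I_D = k_n[V_ov V_DS − ½ V_DS²] and I_D = (V_DD − V_DS)/R_D. Equating: 3.15 V_DS² − 6.103 V_DS + 1.87 = 0, giving V_DS = 0.382 V (the root below V_ov).
I_D = (1.87 − 0.382) / 1.05 = 1.42 mA.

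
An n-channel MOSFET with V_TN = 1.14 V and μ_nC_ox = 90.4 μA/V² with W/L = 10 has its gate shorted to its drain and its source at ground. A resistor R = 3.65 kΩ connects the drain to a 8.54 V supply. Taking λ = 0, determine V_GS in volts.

V_GS = 2.98 V

With gate tied to drain, V_GS = V_DS ≥ V_GS − V_TN, so the device is in saturation.
k_n = μ_nC_ox · (W/L) = 0.904 mA/V².
KCL at the drain: ½ k_n (V_GS − V_TN)² = (V_DD − V_GS)/R.
Let x = V_GS − 1.14. Then 1.65 x² + x − 7.4 = 0, giving x = 1.84 V (positive root), so V_GS = 2.98 V.
I_D = (V_DD − V_GS)/R = (8.54 − 2.98) / 3.65 = 1.52 mA.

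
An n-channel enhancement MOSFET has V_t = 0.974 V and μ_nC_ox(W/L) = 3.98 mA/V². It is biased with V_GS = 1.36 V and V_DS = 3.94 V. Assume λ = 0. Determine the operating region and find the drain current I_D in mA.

V_ov = V_GS − V_t = 1.36 − 0.974 = 0.386 V.
Since V_DS = 3.94 V ≥ V_ov = 0.386 V, the device is in saturation.
I_D = ½ k_n V_ov² = 0.5 × 3.98 × 0.386² = 0.297 mA.

Saturation; I_D = 0.297 mA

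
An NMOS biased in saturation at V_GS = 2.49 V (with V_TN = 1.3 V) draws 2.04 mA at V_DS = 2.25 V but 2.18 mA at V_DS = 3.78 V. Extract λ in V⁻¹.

λ = 0.0499 V⁻¹

With V_GS fixed, I_D ∝ (1 + λ V_DS) in saturation, so I_D2/I_D1 = (1 + λ V_DS2)/(1 + λ V_DS1).
2.18/2.04 = 1.069 = (1 + 3.78 λ)/(1 + 2.25 λ).
Solving: λ (I_D1 V_DS2 − I_D2 V_DS1) = I_D2 − I_D1, so λ = (2.18 − 2.04) / (2.04 × 3.78 − 2.18 × 2.25) = 0.14 / 2.81 = 0.0499 V⁻¹.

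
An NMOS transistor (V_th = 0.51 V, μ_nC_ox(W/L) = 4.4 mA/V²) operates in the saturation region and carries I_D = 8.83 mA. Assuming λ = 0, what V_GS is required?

V_GS = 2.51 V

In saturation I_D = ½ k_n (V_GS − V_th)², so V_GS − V_th = √(2 I_D / k_n) = √(2 × 8.83 / 4.4) = 2 V.
V_GS = 0.51 + 2 = 2.51 V.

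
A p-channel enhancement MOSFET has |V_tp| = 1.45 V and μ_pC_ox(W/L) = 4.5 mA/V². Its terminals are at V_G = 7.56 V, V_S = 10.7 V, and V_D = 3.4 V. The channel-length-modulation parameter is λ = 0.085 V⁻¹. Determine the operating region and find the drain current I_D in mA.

Saturation; I_D = 10.4 mA

V_SG = V_S − V_G = 10.7 − 7.56 = 3.14 V; V_SD = V_S − V_D = 10.7 − 3.4 = 7.3 V.
V_ov = V_SG − |V_tp| = 3.14 − 1.45 = 1.69 V.
Since V_SD = 7.3 V ≥ V_ov = 1.69 V, the device is in saturation.
I_D = ½ k_p V_ov² (1 + λ V_SD) = 0.5 × 4.5 × 1.69² × (1 + 0.085 × 7.3) = 10.4 mA.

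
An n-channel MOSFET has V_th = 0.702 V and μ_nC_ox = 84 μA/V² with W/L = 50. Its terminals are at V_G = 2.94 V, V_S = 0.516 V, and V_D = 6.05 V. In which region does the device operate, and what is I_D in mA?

V_GS = V_G − V_S = 2.94 − 0.516 = 2.42 V; V_DS = V_D − V_S = 6.05 − 0.516 = 5.53 V.
k_n = μ_nC_ox · (W/L) = 4.2 mA/V².
V_ov = V_GS − V_th = 2.42 − 0.702 = 1.72 V.
Since V_DS = 5.53 V ≥ V_ov = 1.72 V, the device is in saturation.
I_D = ½ k_n V_ov² = 0.5 × 4.2 × 1.72² = 6.23 mA.

Saturation; I_D = 6.23 mA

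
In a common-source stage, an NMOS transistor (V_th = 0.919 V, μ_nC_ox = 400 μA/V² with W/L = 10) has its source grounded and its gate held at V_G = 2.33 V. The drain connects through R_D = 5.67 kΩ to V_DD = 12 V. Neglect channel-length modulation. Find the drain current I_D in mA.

V_GS = V_G = 2.33 V, so V_ov = 2.33 − 0.919 = 1.41 V.
k_n = μ_nC_ox · (W/L) = 4 mA/V².
Assume saturation: I_D = ½ k_n V_ov² = 0.5 × 4 × 1.41² = 3.98 mA, giving V_DS = V_DD − I_D R_D = 12 − 3.98 × 5.67 = -10.6 V.
But -10.6 V < V_ov = 1.41 V, so the device is actually in triode.
In triode I_D = k_n[V_ov V_DS − ½ V_DS²] and I_D = (V_DD − V_DS)/R_D. Equating: 11.3 V_DS² − 33 V_DS + 12 = 0, giving V_DS = 0.426 V (the root below V_ov).
I_D = (12 − 0.426) / 5.67 = 2.04 mA.

I_D = 2.04 mA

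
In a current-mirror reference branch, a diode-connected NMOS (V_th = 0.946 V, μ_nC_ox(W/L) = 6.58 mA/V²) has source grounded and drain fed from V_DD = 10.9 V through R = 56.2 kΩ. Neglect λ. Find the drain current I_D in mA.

With gate tied to drain, V_GS = V_DS ≥ V_GS − V_th, so the device is in saturation.
KCL at the drain: ½ k_n (V_GS − V_th)² = (V_DD − V_GS)/R.
Let x = V_GS − 0.946. Then 185 x² + x − 9.954 = 0, giving x = 0.229 V (positive root), so V_GS = 1.18 V.
I_D = (V_DD − V_GS)/R = (10.9 − 1.18) / 56.2 = 0.173 mA.

I_D = 0.173 mA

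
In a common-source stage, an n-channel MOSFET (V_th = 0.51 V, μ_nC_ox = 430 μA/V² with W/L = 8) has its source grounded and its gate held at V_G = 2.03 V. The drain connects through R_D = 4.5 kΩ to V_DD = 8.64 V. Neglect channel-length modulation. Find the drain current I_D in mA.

V_GS = V_G = 2.03 V, so V_ov = 2.03 − 0.51 = 1.52 V.
k_n = μ_nC_ox · (W/L) = 3.44 mA/V².
Assume saturation: I_D = ½ k_n V_ov² = 0.5 × 3.44 × 1.52² = 3.97 mA, giving V_DS = V_DD − I_D R_D = 8.64 − 3.97 × 4.5 = -9.24 V.
But -9.24 V < V_ov = 1.52 V, so the device is actually in triode.
In triode I_D = k_n[V_ov V_DS − ½ V_DS²] and I_D = (V_DD − V_DS)/R_D. Equating: 7.74 V_DS² − 24.53 V_DS + 8.64 = 0, giving V_DS = 0.404 V (the root below V_ov).
I_D = (8.64 − 0.404) / 4.5 = 1.83 mA.

I_D = 1.83 mA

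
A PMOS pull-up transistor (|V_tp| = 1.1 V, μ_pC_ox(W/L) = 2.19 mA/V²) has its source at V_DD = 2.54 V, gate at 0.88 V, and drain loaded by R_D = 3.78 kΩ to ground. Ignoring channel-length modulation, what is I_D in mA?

V_SG = V_DD − V_G = 2.54 − 0.88 = 1.66 V, so V_ov = 1.66 − 1.1 = 0.56 V.
Assume saturation: I_D = ½ k_p V_ov² = 0.5 × 2.19 × 0.56² = 0.343 mA, giving V_SD = V_DD − I_D R_D = 2.54 − 0.343 × 3.78 = 1.24 V.
V_SD = 1.24 V ≥ V_ov = 0.56 V, confirming saturation.

I_D = 0.343 mA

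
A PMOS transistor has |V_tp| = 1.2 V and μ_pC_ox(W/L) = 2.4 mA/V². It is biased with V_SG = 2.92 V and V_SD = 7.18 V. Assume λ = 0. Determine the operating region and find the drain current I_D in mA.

V_ov = V_SG − |V_tp| = 2.92 − 1.2 = 1.72 V.
Since V_SD = 7.18 V ≥ V_ov = 1.72 V, the device is in saturation.
I_D = ½ k_p V_ov² = 0.5 × 2.4 × 1.72² = 3.55 mA.

Saturation; I_D = 3.55 mA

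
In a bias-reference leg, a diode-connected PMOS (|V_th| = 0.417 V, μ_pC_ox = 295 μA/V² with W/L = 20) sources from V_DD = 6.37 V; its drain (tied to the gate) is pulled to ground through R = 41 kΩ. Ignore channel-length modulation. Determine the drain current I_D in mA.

With gate tied to drain, V_SG = V_SD ≥ V_SG − |V_th|, so the device is in saturation.
k_p = μ_pC_ox · (W/L) = 5.9 mA/V².
KCL at the drain: ½ k_p (V_SG − |V_th|)² = (V_DD − V_SG)/R.
Let x = V_SG − 0.417. Then 121 x² + x − 5.953 = 0, giving x = 0.218 V (positive root), so V_SG = 0.635 V.
I_D = (V_DD − V_SG)/R = (6.37 − 0.635) / 41 = 0.14 mA.

I_D = 0.140 mA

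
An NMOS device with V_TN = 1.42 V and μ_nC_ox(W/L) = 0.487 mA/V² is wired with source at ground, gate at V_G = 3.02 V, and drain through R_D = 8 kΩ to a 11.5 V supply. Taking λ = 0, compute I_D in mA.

V_GS = V_G = 3.02 V, so V_ov = 3.02 − 1.42 = 1.6 V.
Assume saturation: I_D = ½ k_n V_ov² = 0.5 × 0.487 × 1.6² = 0.623 mA, giving V_DS = V_DD − I_D R_D = 11.5 − 0.623 × 8 = 6.51 V.
V_DS = 6.51 V ≥ V_ov = 1.6 V, confirming saturation.

I_D = 0.623 mA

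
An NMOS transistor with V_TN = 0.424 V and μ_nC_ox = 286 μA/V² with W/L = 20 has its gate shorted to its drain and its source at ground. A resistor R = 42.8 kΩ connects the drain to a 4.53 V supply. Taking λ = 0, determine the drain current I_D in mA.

With gate tied to drain, V_GS = V_DS ≥ V_GS − V_TN, so the device is in saturation.
k_n = μ_nC_ox · (W/L) = 5.72 mA/V².
KCL at the drain: ½ k_n (V_GS − V_TN)² = (V_DD − V_GS)/R.
Let x = V_GS − 0.424. Then 122 x² + x − 4.106 = 0, giving x = 0.179 V (positive root), so V_GS = 0.603 V.
I_D = (V_DD − V_GS)/R = (4.53 − 0.603) / 42.8 = 0.0917 mA.

I_D = 0.0917 mA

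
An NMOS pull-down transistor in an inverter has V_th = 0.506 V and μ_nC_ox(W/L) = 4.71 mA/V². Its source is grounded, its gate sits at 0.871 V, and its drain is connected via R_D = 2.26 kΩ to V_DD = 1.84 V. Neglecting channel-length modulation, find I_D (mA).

V_GS = V_G = 0.871 V, so V_ov = 0.871 − 0.506 = 0.365 V.
Assume saturation: I_D = ½ k_n V_ov² = 0.5 × 4.71 × 0.365² = 0.314 mA, giving V_DS = V_DD − I_D R_D = 1.84 − 0.314 × 2.26 = 1.13 V.
V_DS = 1.13 V ≥ V_ov = 0.365 V, confirming saturation.

I_D = 0.314 mA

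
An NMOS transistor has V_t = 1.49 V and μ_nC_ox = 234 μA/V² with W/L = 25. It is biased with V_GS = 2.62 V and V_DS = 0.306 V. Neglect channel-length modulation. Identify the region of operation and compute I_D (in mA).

Triode; I_D = 1.75 mA

k_n = μ_nC_ox · (W/L) = 5.85 mA/V².
V_ov = V_GS − V_t = 2.62 − 1.49 = 1.13 V.
Since V_DS = 0.306 V < V_ov = 1.13 V, the device is in the triode region.
I_D = k_n [V_ov · V_DS − ½ V_DS²] = 5.85 × [1.13 × 0.306 − 0.5 × 0.306²] = 1.75 mA.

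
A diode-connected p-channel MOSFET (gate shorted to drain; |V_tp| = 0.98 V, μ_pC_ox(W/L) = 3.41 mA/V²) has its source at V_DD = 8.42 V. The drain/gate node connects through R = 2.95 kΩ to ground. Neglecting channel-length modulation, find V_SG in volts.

V_SG = 2.10 V

With gate tied to drain, V_SG = V_SD ≥ V_SG − |V_tp|, so the device is in saturation.
KCL at the drain: ½ k_p (V_SG − |V_tp|)² = (V_DD − V_SG)/R.
Let x = V_SG − 0.98. Then 5.03 x² + x − 7.44 = 0, giving x = 1.12 V (positive root), so V_SG = 2.1 V.
I_D = (V_DD − V_SG)/R = (8.42 − 2.1) / 2.95 = 2.14 mA.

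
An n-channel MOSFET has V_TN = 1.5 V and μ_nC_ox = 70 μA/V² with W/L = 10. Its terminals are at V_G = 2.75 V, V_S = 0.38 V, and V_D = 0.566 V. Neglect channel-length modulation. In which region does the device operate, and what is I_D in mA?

V_GS = V_G − V_S = 2.75 − 0.38 = 2.37 V; V_DS = V_D − V_S = 0.566 − 0.38 = 0.186 V.
k_n = μ_nC_ox · (W/L) = 0.7 mA/V².
V_ov = V_GS − V_TN = 2.37 − 1.5 = 0.87 V.
Since V_DS = 0.186 V < V_ov = 0.87 V, the device is in the triode region.
I_D = k_n [V_ov · V_DS − ½ V_DS²] = 0.7 × [0.87 × 0.186 − 0.5 × 0.186²] = 0.101 mA.

Triode; I_D = 0.101 mA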